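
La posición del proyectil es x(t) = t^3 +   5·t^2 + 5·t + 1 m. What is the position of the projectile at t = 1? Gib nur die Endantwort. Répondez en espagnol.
La respuesta es 12.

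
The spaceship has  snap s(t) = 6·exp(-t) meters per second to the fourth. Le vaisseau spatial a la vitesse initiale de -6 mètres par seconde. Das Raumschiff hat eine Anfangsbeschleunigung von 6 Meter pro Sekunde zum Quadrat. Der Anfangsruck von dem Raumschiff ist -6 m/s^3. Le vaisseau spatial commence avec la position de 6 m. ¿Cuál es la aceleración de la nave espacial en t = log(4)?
Partiendo del snap s(t) = 6·exp(-t), tomamos 2 integrales. La antiderivada del snap es la sacudida. Usando j(0) = -6, obtenemos j(t) = -6·exp(-t). La integral de la sacudida es la aceleración. Usando a(0) = 6, obtenemos a(t) = 6·exp(-t). Usando a(t) = 6·exp(-t) y sustituyendo t = log(4), encontramos a = 3/2.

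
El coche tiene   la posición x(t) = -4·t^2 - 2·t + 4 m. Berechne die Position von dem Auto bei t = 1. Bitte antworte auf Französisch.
Nous avons la position x(t) = -4·t^2 - 2·t + 4. En substituant t = 1: x(1) = -2.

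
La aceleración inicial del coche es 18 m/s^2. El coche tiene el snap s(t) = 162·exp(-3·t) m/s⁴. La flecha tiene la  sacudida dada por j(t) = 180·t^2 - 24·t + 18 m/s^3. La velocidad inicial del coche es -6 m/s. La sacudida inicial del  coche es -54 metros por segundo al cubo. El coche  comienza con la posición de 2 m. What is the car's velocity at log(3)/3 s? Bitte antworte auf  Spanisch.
Partiendo del snap s(t) = 162·exp(-3·t), tomamos 3 integrales. La integral del snap es la sacudida. Usando j(0) = -54, obtenemos j(t) = -54·exp(-3·t). Tomando ∫j(t)dt y aplicando a(0) = 18, encontramos a(t) = 18·exp(-3·t). Integrando la aceleración y usando la condición inicial v(0) = -6, obtenemos v(t) = -6·exp(-3·t). Tenemos la velocidad v(t) = -6·exp(-3·t). Sustituyendo t = log(3)/3: v(log(3)/3) = -2.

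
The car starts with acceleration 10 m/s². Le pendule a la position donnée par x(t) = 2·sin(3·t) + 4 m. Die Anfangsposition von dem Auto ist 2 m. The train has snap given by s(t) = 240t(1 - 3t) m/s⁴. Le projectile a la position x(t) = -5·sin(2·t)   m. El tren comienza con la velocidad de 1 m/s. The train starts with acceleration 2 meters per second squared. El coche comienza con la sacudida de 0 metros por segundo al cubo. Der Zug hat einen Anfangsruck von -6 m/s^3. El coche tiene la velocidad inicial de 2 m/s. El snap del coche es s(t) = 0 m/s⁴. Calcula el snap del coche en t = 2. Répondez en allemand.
Mit s(t) = 0 und Einsetzen von t = 2, finden wir s = 0.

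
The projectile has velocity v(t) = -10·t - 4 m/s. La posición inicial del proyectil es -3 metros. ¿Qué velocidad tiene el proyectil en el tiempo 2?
De la ecuación de la velocidad v(t) = -10·t - 4, sustituimos t = 2 para obtener v = -24.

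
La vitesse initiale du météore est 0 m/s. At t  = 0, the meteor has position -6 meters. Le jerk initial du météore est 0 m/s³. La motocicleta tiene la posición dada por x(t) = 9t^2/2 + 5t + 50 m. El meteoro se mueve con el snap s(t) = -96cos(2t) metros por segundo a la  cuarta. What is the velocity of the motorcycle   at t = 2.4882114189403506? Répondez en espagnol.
Partiendo de la posición x(t) = 9·t^2/2 + 5·t + 50, tomamos 1 derivada. Derivando la posición, obtenemos la velocidad: v(t) = 9·t + 5. De la ecuación de la velocidad v(t) = 9·t + 5, sustituimos t = 2.4882114189403506 para obtener v = 27.3939027704632.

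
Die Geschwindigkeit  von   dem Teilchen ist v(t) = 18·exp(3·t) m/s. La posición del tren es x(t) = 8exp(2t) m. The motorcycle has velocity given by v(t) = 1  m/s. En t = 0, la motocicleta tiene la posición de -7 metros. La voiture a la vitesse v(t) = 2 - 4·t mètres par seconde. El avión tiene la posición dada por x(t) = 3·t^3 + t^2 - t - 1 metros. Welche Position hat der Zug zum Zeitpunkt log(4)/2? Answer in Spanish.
Usando x(t) = 8·exp(2·t) y sustituyendo t = log(4)/2, encontramos x = 32.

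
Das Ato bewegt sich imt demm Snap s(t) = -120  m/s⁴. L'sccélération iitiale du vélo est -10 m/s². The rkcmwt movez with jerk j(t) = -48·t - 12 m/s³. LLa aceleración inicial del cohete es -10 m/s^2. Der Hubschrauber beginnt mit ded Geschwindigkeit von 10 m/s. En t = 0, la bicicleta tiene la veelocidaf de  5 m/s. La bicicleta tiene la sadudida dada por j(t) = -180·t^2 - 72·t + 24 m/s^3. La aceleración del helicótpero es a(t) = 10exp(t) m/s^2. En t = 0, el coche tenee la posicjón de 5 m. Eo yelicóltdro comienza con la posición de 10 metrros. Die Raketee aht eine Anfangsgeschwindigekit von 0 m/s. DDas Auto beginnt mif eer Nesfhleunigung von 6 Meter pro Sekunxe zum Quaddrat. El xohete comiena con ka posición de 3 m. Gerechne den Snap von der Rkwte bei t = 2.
Um dies zu lösen, müssen wir 1 Ableitung unserer Gleichung für den Ruck j(t) = -48·t - 12 nehmen. Mit d/dt von j(t) finden wir s(t) = -48. Wir haben den Snap s(t) = -48. Durch Einsetzen von t = 2: s(2) = -48.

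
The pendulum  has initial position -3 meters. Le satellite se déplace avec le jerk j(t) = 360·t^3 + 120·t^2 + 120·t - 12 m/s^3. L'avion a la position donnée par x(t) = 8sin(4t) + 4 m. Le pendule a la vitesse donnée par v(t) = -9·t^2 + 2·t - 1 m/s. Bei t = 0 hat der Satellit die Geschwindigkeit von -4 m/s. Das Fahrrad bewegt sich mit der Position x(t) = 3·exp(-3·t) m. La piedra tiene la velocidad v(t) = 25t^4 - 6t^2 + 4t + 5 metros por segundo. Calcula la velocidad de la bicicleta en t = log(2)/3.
Debemos derivar nuestra ecuación de la posición x(t) = 3·exp(-3·t) 1 vez. Tomando d/dt de x(t), encontramos v(t) = -9·exp(-3·t). Tenemos la velocidad v(t) = -9·exp(-3·t). Sustituyendo t = log(2)/3: v(log(2)/3) = -9/2.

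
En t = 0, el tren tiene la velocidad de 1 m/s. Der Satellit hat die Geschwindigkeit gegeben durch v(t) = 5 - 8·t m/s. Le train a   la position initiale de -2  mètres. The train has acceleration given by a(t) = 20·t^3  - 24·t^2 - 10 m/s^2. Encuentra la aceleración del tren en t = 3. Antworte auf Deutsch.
Aus der Gleichung für die Beschleunigung a(t) = 20·t^3 - 24·t^2 - 10, setzen wir t = 3 ein und erhalten a = 314.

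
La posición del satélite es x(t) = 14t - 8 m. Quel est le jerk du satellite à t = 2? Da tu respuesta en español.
Debemos derivar nuestra ecuación de la posición x(t) = 14·t - 8 3 veces. La derivada de la posición da la velocidad: v(t) = 14. Derivando la velocidad, obtenemos la aceleración: a(t) = 0. Derivando la aceleración, obtenemos la sacudida: j(t) = 0. Usando j(t) = 0 y sustituyendo t = 2, encontramos j = 0.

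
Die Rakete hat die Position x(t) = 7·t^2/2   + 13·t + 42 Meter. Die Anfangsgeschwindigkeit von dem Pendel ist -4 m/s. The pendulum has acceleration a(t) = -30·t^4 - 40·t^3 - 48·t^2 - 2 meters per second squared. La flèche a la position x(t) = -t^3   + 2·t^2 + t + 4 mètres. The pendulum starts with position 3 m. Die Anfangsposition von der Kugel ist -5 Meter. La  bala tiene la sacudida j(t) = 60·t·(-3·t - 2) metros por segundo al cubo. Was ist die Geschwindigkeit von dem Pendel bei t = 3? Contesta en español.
Necesitamos integrar nuestra ecuación de la aceleración a(t) = -30·t^4 - 40·t^3 - 48·t^2 - 2 1 vez. La antiderivada de la aceleración es la velocidad. Usando v(0) = -4, obtenemos v(t) = -6·t^5 - 10·t^4 - 16·t^3 - 2·t - 4. Tenemos la velocidad v(t) = -6·t^5 - 10·t^4 - 16·t^3 - 2·t - 4. Sustituyendo t = 3: v(3) = -2710.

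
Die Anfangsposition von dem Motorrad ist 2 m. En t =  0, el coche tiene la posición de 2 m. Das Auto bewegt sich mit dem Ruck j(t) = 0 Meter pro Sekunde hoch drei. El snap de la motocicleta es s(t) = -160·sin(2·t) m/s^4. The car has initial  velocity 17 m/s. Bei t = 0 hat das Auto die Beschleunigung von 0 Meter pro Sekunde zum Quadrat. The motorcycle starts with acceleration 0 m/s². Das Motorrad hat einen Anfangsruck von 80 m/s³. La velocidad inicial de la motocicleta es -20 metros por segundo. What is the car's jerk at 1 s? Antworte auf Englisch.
From the given jerk equation j(t) = 0, we substitute t = 1 to get j = 0.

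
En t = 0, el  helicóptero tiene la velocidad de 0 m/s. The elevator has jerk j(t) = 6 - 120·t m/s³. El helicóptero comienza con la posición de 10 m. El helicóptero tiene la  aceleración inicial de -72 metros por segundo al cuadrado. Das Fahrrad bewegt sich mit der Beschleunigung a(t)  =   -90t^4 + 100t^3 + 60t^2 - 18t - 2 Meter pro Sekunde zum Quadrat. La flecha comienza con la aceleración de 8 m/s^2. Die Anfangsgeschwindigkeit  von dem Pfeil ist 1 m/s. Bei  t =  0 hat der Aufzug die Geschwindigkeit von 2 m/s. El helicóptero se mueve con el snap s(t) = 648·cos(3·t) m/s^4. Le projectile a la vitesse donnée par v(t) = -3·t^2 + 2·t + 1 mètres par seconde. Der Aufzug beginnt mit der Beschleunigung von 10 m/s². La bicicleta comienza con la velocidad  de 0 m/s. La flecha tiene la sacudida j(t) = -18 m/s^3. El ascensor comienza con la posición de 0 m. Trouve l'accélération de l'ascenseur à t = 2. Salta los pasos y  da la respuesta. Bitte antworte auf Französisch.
La réponse est -218.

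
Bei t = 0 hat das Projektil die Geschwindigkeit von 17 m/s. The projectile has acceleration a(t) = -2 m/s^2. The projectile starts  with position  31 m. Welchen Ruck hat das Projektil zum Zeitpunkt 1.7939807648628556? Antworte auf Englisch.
Starting from acceleration a(t) = -2, we take 1 derivative. The derivative of acceleration gives jerk: j(t) = 0. Using j(t) = 0 and substituting t = 1.7939807648628556, we find j = 0.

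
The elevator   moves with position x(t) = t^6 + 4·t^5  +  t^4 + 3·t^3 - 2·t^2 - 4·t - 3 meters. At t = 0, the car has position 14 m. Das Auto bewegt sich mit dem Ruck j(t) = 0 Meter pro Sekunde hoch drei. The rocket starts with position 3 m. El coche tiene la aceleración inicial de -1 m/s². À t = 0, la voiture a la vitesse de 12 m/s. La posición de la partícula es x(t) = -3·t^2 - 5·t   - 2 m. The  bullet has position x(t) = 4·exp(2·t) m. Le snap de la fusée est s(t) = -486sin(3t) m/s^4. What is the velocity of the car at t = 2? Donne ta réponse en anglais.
To find the answer, we compute 2 antiderivatives of j(t) = 0. Taking ∫j(t)dt and applying a(0) = -1, we find a(t) = -1. Taking ∫a(t)dt and applying v(0) = 12, we find v(t) = 12 - t. Using v(t) = 12 - t and substituting t = 2, we find v = 10.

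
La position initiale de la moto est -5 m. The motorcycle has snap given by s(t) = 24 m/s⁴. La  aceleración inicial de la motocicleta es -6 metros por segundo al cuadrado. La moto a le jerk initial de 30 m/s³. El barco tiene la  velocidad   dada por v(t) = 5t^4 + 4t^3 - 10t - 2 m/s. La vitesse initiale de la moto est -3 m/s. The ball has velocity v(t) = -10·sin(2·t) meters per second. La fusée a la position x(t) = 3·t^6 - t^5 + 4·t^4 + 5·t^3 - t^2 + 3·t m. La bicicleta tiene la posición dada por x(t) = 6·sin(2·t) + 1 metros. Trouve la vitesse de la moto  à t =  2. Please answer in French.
Nous devons intégrer notre équation du snap s(t) = 24 3 fois. L'intégrale du snap est le jerk. En utilisant j(0) = 30, nous obtenons j(t) = 24·t + 30. L'intégrale du jerk, avec a(0) = -6, donne l'accélération: a(t) = 12·t^2 + 30·t - 6. En prenant ∫a(t)dt et en appliquant v(0) = -3, nous trouvons v(t) = 4·t^3 + 15·t^2 - 6·t - 3. De l'équation de la vitesse v(t) = 4·t^3 + 15·t^2 - 6·t - 3, nous substituons t = 2 pour obtenir v = 77.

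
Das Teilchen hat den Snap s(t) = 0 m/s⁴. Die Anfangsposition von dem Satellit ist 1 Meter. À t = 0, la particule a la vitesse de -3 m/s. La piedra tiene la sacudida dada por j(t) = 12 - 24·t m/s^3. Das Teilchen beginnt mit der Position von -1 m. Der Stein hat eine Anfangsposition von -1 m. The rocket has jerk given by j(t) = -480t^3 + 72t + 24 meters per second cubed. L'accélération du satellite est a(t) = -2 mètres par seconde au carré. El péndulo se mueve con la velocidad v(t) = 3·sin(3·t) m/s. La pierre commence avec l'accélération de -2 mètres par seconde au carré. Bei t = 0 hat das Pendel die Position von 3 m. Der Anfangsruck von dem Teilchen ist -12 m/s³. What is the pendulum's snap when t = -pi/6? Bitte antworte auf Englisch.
Starting from velocity v(t) = 3·sin(3·t), we take 3 derivatives. Differentiating velocity, we get acceleration: a(t) = 9·cos(3·t). Differentiating acceleration, we get jerk: j(t) = -27·sin(3·t). Taking d/dt of j(t), we find s(t) = -81·cos(3·t). We have snap s(t) = -81·cos(3·t). Substituting t = -pi/6: s(-pi/6) = 0.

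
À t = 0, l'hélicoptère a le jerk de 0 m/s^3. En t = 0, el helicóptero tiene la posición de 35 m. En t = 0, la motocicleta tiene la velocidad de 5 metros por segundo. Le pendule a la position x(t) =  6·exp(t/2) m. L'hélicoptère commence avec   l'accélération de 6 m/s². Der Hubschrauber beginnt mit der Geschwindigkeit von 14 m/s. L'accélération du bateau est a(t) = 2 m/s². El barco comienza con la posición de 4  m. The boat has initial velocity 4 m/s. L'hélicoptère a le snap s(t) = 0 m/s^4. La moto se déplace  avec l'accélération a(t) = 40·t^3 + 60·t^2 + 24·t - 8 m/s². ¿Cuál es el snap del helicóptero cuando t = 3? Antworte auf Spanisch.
De la ecuación del snap s(t) = 0, sustituimos t = 3 para obtener s = 0.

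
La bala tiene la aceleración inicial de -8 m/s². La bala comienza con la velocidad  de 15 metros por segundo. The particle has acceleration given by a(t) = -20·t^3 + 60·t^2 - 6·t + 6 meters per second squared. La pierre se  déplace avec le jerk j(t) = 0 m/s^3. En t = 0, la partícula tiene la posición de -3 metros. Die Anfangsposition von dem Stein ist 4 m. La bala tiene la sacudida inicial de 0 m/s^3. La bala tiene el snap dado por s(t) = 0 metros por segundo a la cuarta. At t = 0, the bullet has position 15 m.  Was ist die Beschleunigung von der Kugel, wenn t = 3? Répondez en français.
En partant du snap s(t) = 0, nous prenons 2 primitives. L'intégrale du snap est le jerk. En utilisant j(0) = 0, nous obtenons j(t) = 0. La primitive du jerk est l'accélération. En utilisant a(0) = -8, nous obtenons a(t) = -8. De l'équation de l'accélération a(t) = -8, nous substituons t = 3 pour obtenir a = -8.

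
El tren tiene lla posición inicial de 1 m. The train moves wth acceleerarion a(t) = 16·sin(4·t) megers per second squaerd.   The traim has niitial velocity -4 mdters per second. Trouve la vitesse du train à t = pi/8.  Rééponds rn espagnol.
Necesitamos integrar nuestra ecuación de la aceleración a(t) = 16·sin(4·t) 1 vez. La integral de la aceleración, con v(0) = -4, da la velocidad: v(t) = -4·cos(4·t). De la ecuación de la velocidad v(t) = -4·cos(4·t), sustituimos t = pi/8 para obtener v = 0.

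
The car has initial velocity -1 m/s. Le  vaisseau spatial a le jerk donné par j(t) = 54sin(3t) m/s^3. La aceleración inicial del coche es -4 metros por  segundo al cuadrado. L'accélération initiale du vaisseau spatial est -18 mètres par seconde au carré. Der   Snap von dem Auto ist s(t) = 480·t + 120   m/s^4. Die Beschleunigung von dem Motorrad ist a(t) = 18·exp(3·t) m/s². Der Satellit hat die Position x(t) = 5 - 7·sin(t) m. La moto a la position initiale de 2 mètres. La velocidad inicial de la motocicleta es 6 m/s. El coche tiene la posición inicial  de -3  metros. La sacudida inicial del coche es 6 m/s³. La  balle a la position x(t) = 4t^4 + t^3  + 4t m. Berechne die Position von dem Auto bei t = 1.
Um dies zu lösen, müssen wir 4 Integrale unserer Gleichung für den Snap s(t) = 480·t + 120 finden. Mit ∫s(t)dt und Anwendung von j(0) = 6, finden wir j(t) = 240·t^2 + 120·t + 6. Durch Integration von dem Ruck und Verwendung der Anfangsbedingung a(0) = -4, erhalten wir a(t) = 80·t^3 + 60·t^2 + 6·t - 4. Die Stammfunktion von der Beschleunigung ist die Geschwindigkeit. Mit v(0) = -1 erhalten wir v(t) = 20·t^4 + 20·t^3 + 3·t^2 - 4·t - 1. Mit ∫v(t)dt und Anwendung von x(0) = -3, finden wir x(t) = 4·t^5 + 5·t^4 + t^3 - 2·t^2 - t - 3. Aus der Gleichung für die Position x(t) = 4·t^5 + 5·t^4 + t^3 - 2·t^2 - t - 3, setzen wir t = 1 ein und erhalten x = 4.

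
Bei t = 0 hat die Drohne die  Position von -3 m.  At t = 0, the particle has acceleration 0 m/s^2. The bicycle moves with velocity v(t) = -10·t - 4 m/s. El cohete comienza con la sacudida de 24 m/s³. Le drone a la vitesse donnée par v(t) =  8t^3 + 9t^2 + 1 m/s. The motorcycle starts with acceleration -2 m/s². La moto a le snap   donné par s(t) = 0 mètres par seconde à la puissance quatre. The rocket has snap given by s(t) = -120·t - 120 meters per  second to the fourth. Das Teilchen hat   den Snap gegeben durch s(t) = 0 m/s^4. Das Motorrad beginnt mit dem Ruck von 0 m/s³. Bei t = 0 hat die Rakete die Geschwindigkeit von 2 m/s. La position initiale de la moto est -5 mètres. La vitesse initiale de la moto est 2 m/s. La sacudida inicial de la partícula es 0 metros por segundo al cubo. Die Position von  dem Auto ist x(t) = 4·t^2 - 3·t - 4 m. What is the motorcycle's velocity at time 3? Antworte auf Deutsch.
Ausgehend von dem Snap s(t) = 0, nehmen wir 3 Stammfunktionen. Die Stammfunktion von dem Snap, mit j(0) = 0, ergibt den Ruck: j(t) = 0. Mit ∫j(t)dt und Anwendung von a(0) = -2, finden wir a(t) = -2. Das Integral von der Beschleunigung ist die Geschwindigkeit. Mit v(0) = 2 erhalten wir v(t) = 2 - 2·t. Aus der Gleichung für die Geschwindigkeit v(t) = 2 - 2·t, setzen wir t = 3 ein und erhalten v = -4.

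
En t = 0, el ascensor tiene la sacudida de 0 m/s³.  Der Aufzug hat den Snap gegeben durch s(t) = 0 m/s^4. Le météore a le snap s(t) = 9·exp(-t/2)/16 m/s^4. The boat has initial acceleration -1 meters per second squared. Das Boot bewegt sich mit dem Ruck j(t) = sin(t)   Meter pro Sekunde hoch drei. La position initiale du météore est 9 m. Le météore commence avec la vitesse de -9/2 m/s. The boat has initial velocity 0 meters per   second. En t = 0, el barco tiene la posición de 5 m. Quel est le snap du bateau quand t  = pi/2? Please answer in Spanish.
Para resolver esto, necesitamos tomar 1 derivada de nuestra ecuación de la sacudida j(t) = sin(t). La derivada de la sacudida da el snap: s(t) = cos(t). Tenemos el snap s(t) = cos(t). Sustituyendo t = pi/2: s(pi/2) = 0.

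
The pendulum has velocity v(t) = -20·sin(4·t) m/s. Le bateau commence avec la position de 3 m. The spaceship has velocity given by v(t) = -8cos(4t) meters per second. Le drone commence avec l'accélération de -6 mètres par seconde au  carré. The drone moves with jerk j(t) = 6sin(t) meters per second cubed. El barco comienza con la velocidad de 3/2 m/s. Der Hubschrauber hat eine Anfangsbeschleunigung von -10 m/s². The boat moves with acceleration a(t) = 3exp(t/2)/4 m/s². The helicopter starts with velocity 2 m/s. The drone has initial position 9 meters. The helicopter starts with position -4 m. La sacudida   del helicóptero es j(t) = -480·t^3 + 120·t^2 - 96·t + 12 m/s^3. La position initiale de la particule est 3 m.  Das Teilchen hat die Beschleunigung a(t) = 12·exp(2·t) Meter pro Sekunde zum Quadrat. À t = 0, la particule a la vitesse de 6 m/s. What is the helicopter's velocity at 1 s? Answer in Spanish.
Para resolver esto, necesitamos tomar 2 integrales de nuestra ecuación de la sacudida j(t) = -480·t^3 + 120·t^2 - 96·t + 12. Integrando la sacudida y usando la condición inicial a(0) = -10, obtenemos a(t) = -120·t^4 + 40·t^3 - 48·t^2 + 12·t - 10. Integrando la aceleración y usando la condición inicial v(0) = 2, obtenemos v(t) = -24·t^5 + 10·t^4 - 16·t^3 + 6·t^2 - 10·t + 2. De la ecuación de la velocidad v(t) = -24·t^5 + 10·t^4 - 16·t^3 + 6·t^2 - 10·t + 2, sustituimos t = 1 para obtener v = -32.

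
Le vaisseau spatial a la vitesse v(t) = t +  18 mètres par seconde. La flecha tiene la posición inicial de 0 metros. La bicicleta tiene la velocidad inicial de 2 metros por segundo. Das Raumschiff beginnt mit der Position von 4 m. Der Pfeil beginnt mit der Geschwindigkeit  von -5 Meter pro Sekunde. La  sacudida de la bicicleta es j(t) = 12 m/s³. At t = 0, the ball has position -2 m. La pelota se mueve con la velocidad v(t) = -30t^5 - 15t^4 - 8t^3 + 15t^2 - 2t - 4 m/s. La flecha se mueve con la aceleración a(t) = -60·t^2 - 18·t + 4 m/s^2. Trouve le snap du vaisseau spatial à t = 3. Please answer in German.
Wir müssen unsere Gleichung für die Geschwindigkeit v(t) = t + 18 3-mal ableiten. Die Ableitung von der Geschwindigkeit ergibt die Beschleunigung: a(t) = 1. Die Ableitung von der Beschleunigung ergibt den Ruck: j(t) = 0. Durch Ableiten von dem Ruck erhalten wir den Snap: s(t) = 0. Wir haben den Snap s(t) = 0. Durch Einsetzen von t = 3: s(3) = 0.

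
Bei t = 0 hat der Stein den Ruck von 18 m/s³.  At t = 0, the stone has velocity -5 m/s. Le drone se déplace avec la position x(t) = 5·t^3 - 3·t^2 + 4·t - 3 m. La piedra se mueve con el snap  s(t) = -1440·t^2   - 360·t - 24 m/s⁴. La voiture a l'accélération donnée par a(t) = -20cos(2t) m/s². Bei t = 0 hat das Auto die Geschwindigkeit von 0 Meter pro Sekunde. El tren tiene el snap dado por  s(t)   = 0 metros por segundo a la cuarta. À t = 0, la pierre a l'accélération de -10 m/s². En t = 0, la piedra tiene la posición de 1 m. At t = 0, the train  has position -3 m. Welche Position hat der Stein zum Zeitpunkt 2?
Ausgehend von dem Snap s(t) = -1440·t^2 - 360·t - 24, nehmen wir 4 Integrale. Durch Integration von dem Snap und Verwendung der Anfangsbedingung j(0) = 18, erhalten wir j(t) = -480·t^3 - 180·t^2 - 24·t + 18. Mit ∫j(t)dt und Anwendung von a(0) = -10, finden wir a(t) = -120·t^4 - 60·t^3 - 12·t^2 + 18·t - 10. Durch Integration von der Beschleunigung und Verwendung der Anfangsbedingung v(0) = -5, erhalten wir v(t) = -24·t^5 - 15·t^4 - 4·t^3 + 9·t^2 - 10·t - 5. Mit ∫v(t)dt und Anwendung von x(0) = 1, finden wir x(t) = -4·t^6 - 3·t^5 - t^4 + 3·t^3 - 5·t^2 - 5·t + 1. Aus der Gleichung für die Position x(t) = -4·t^6 - 3·t^5 - t^4 + 3·t^3 - 5·t^2 - 5·t + 1, setzen wir t = 2 ein und erhalten x = -373.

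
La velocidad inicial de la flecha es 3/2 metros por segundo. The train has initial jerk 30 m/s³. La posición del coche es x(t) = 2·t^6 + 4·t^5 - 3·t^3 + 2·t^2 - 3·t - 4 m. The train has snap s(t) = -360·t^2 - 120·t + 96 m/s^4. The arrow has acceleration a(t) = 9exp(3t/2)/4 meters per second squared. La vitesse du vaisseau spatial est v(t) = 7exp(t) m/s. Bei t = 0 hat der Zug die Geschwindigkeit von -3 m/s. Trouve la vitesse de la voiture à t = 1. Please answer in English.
We must differentiate our position equation x(t) = 2·t^6 + 4·t^5 - 3·t^3 + 2·t^2 - 3·t - 4 1 time. Taking d/dt of x(t), we find v(t) = 12·t^5 + 20·t^4 - 9·t^2 + 4·t - 3. From the given velocity equation v(t) = 12·t^5 + 20·t^4 - 9·t^2 + 4·t - 3, we substitute t = 1 to get v = 24.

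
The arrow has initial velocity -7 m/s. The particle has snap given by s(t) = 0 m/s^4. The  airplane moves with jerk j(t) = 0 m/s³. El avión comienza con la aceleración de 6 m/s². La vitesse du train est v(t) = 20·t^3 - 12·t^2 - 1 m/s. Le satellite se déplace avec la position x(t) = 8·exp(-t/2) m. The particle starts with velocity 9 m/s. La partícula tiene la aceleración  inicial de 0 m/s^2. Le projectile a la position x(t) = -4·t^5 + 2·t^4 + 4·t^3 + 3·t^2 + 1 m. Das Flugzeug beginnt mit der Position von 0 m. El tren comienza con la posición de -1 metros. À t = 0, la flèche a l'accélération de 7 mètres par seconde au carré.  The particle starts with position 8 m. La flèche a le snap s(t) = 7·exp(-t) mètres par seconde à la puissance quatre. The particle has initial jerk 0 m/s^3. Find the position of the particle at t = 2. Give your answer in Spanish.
Para resolver esto, necesitamos tomar 4 integrales de nuestra ecuación del snap s(t) = 0. Integrando el snap y usando la condición inicial j(0) = 0, obtenemos j(t) = 0. Tomando ∫j(t)dt y aplicando a(0) = 0, encontramos a(t) = 0. Tomando ∫a(t)dt y aplicando v(0) = 9, encontramos v(t) = 9. Tomando ∫v(t)dt y aplicando x(0) = 8, encontramos x(t) = 9·t + 8. Tenemos la posición x(t) = 9·t + 8. Sustituyendo t = 2: x(2) = 26.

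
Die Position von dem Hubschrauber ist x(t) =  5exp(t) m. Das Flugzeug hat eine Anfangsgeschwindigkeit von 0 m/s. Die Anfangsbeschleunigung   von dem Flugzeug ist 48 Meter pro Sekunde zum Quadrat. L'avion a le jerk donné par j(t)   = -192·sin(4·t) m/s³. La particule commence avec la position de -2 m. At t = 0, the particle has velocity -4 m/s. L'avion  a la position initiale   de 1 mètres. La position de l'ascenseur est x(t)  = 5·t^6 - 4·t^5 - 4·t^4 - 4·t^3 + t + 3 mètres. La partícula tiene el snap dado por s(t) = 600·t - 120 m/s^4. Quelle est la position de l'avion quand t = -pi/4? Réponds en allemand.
Wir müssen die Stammfunktion unserer Gleichung für den Ruck j(t) = -192·sin(4·t) 3-mal finden. Mit ∫j(t)dt und Anwendung von a(0) = 48, finden wir a(t) = 48·cos(4·t). Das Integral von der Beschleunigung ist die Geschwindigkeit. Mit v(0) = 0 erhalten wir v(t) = 12·sin(4·t). Die Stammfunktion von der Geschwindigkeit ist die Position. Mit x(0) = 1 erhalten wir x(t) = 4 - 3·cos(4·t). Aus der Gleichung für die Position x(t) = 4 - 3·cos(4·t), setzen wir t = -pi/4 ein und erhalten x = 7.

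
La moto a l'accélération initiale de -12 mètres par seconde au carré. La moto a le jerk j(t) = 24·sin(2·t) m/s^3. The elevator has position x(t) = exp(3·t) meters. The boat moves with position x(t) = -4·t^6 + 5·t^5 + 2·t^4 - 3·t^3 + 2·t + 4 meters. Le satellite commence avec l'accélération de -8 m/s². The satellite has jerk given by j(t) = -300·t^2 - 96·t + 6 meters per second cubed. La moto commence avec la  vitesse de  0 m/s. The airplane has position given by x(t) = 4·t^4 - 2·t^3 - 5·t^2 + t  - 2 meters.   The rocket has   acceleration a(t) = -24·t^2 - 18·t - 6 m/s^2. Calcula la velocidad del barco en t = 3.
Partiendo de la posición x(t) = -4·t^6 + 5·t^5 + 2·t^4 - 3·t^3 + 2·t + 4, tomamos 1 derivada. Tomando d/dt de x(t), encontramos v(t) = -24·t^5 + 25·t^4 + 8·t^3 - 9·t^2 + 2. Tenemos la velocidad v(t) = -24·t^5 + 25·t^4 + 8·t^3 - 9·t^2 + 2. Sustituyendo t = 3: v(3) = -3670.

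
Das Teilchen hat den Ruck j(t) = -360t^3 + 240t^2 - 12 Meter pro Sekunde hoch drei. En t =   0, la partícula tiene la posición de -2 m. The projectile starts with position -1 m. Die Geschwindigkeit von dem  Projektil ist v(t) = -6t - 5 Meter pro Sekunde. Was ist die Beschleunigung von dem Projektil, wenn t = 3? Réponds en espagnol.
Partiendo de la velocidad v(t) = -6·t - 5, tomamos 1 derivada. La derivada de la velocidad da la aceleración: a(t) = -6. Usando a(t) = -6 y sustituyendo t = 3, encontramos a = -6.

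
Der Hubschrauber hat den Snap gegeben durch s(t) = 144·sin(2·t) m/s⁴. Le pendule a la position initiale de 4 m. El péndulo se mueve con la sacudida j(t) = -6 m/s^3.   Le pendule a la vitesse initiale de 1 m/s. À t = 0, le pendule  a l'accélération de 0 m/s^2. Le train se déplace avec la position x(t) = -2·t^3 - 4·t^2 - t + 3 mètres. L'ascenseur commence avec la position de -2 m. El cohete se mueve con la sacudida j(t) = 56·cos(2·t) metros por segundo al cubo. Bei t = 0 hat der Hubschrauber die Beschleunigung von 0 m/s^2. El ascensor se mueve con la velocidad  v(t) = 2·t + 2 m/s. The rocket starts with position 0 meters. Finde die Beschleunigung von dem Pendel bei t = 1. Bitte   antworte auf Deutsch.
Wir müssen unsere Gleichung für den Ruck j(t) = -6 1-mal integrieren. Das Integral von dem Ruck ist die Beschleunigung. Mit a(0) = 0 erhalten wir a(t) = -6·t. Wir haben die Beschleunigung a(t) = -6·t. Durch Einsetzen von t = 1: a(1) = -6.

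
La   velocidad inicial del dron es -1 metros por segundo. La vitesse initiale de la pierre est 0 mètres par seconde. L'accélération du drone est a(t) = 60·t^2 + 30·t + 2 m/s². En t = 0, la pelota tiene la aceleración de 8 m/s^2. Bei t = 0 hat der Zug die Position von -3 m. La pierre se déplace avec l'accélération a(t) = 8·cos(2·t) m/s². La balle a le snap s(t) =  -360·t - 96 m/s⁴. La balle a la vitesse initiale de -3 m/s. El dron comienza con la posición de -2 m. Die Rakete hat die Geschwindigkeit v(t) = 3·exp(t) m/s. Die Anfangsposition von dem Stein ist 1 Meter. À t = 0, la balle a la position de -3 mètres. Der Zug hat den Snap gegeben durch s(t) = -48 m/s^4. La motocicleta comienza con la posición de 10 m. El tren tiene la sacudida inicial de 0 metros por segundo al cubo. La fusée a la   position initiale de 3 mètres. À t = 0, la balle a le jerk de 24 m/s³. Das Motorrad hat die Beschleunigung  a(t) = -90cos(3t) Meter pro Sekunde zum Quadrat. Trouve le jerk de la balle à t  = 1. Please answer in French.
Pour résoudre ceci, nous devons prendre 1 primitive de notre équation du snap s(t) = -360·t - 96. En prenant ∫s(t)dt et en appliquant j(0) = 24, nous trouvons j(t) = -180·t^2 - 96·t + 24. Nous avons le jerk j(t) = -180·t^2 - 96·t + 24. En substituant t = 1: j(1) = -252.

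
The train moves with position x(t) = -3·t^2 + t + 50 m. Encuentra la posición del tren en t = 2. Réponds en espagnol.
Tenemos la posición x(t) = -3·t^2 + t + 50. Sustituyendo t = 2: x(2) = 40.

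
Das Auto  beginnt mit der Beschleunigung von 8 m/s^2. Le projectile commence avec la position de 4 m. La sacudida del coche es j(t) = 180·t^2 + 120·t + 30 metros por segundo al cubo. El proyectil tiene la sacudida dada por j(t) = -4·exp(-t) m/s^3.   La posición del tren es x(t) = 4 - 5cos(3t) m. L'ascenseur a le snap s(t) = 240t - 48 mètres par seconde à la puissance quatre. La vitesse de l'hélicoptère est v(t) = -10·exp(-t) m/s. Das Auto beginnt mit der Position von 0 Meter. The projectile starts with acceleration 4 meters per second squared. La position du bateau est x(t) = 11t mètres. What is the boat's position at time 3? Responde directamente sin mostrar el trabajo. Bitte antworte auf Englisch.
At t = 3, x = 33.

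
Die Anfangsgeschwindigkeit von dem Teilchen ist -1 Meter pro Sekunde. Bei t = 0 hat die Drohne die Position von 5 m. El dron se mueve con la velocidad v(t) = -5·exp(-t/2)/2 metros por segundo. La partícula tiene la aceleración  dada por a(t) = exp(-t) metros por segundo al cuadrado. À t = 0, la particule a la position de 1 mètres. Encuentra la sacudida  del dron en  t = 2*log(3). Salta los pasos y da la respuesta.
La respuesta es -5/24.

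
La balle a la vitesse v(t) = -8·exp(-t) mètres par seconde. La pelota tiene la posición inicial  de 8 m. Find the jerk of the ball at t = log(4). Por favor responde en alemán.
Ausgehend von der Geschwindigkeit v(t) = -8·exp(-t), nehmen wir 2 Ableitungen. Durch Ableiten von der Geschwindigkeit erhalten wir die Beschleunigung: a(t) = 8·exp(-t). Die Ableitung von der Beschleunigung ergibt den Ruck: j(t) = -8·exp(-t). Wir haben den Ruck j(t) = -8·exp(-t). Durch Einsetzen von t = log(4): j(log(4)) = -2.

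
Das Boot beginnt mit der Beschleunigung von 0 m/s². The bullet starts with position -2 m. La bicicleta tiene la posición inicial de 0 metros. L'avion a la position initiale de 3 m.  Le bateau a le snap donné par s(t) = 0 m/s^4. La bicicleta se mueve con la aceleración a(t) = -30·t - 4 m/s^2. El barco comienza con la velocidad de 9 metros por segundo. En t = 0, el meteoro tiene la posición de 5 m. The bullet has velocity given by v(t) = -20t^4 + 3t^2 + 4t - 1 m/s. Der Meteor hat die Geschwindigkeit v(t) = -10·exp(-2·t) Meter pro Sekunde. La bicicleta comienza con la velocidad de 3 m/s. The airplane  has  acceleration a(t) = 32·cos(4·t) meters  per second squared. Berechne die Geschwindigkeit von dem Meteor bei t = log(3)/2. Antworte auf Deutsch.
Mit v(t) = -10·exp(-2·t) und Einsetzen von t = log(3)/2, finden wir v = -10/3.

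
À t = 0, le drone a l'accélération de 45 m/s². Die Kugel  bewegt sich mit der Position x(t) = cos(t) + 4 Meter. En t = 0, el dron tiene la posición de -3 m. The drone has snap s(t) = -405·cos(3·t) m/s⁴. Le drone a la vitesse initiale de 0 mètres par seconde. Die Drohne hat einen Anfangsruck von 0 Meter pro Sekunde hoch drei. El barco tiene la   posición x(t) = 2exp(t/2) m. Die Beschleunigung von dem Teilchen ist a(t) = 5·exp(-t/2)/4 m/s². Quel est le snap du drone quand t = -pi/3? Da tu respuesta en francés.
En utilisant s(t) = -405·cos(3·t) et en substituant t = -pi/3, nous trouvons s = 405.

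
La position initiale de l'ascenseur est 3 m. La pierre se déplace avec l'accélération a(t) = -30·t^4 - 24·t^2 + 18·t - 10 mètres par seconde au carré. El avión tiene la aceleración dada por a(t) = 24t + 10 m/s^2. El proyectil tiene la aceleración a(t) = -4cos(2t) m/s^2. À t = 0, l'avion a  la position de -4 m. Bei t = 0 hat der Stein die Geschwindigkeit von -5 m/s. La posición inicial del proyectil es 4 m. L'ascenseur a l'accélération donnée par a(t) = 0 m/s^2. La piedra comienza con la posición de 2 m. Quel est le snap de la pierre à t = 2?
Pour résoudre ceci, nous devons prendre 2 dérivées de notre équation de l'accélération a(t) = -30·t^4 - 24·t^2 + 18·t - 10. La dérivée de l'accélération donne le jerk: j(t) = -120·t^3 - 48·t + 18. En dérivant le jerk, nous obtenons le snap: s(t) = -360·t^2 - 48. De l'équation du snap s(t) = -360·t^2 - 48, nous substituons t = 2 pour obtenir s = -1488.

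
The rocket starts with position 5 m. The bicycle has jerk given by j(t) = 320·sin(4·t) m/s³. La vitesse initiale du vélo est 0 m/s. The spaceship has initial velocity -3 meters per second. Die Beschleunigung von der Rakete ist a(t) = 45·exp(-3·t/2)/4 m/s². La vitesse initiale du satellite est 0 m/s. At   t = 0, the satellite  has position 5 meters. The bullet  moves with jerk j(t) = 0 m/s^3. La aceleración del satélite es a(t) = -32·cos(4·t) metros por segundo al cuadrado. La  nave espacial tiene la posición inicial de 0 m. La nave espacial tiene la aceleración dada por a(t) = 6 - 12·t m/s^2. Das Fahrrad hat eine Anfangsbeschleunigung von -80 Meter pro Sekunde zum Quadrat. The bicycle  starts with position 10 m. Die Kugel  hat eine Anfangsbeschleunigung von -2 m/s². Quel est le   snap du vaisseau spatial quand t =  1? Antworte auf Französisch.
En partant de l'accélération a(t) = 6 - 12·t, nous prenons 2 dérivées. La dérivée de l'accélération donne le jerk: j(t) = -12. La dérivée du jerk donne le snap: s(t) = 0. En utilisant s(t) = 0 et en substituant t = 1, nous trouvons s = 0.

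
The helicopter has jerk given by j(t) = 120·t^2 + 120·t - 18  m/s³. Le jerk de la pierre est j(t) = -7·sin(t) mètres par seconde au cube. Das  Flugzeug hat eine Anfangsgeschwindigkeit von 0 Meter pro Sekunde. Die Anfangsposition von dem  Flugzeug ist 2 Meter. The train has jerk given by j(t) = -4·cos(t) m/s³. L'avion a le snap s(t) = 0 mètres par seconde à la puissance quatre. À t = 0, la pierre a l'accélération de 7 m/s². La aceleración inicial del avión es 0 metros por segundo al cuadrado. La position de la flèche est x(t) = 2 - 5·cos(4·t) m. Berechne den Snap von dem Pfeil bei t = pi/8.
Um dies zu lösen, müssen wir 4 Ableitungen unserer Gleichung für die Position x(t) = 2 - 5·cos(4·t) nehmen. Die Ableitung von der Position ergibt die Geschwindigkeit: v(t) = 20·sin(4·t). Die Ableitung von der Geschwindigkeit ergibt die Beschleunigung: a(t) = 80·cos(4·t). Die Ableitung von der Beschleunigung ergibt den Ruck: j(t) = -320·sin(4·t). Die Ableitung von dem Ruck ergibt den Snap: s(t) = -1280·cos(4·t). Wir haben den Snap s(t) = -1280·cos(4·t). Durch Einsetzen von t = pi/8: s(pi/8) = 0.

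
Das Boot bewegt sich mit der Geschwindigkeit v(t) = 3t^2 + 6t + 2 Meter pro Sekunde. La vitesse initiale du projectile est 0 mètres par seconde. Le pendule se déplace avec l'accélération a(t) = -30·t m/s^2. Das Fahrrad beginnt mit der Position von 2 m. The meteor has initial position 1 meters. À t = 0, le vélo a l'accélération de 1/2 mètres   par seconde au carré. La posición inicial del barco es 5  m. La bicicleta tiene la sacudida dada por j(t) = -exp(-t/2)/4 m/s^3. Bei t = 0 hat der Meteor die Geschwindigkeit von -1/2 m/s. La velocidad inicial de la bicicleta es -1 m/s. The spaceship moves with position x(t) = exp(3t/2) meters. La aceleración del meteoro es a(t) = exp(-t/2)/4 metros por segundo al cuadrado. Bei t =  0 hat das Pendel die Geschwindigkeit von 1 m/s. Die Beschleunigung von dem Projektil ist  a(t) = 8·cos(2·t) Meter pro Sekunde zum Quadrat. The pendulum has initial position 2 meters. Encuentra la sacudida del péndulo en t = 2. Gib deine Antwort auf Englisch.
We must differentiate our acceleration equation a(t) = -30·t 1 time. Taking d/dt of a(t), we find j(t) = -30. Using j(t) = -30 and substituting t = 2, we find j = -30.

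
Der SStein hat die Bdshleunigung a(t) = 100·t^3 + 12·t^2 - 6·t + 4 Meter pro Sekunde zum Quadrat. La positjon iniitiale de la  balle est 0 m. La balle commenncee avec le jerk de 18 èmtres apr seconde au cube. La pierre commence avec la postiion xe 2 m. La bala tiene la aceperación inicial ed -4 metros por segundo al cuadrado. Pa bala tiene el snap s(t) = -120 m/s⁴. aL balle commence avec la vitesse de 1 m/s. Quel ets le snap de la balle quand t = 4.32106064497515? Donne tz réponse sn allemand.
Wir haben den Snap s(t) = -120. Durch Einsetzen von t = 4.32106064497515: s(4.32106064497515) = -120.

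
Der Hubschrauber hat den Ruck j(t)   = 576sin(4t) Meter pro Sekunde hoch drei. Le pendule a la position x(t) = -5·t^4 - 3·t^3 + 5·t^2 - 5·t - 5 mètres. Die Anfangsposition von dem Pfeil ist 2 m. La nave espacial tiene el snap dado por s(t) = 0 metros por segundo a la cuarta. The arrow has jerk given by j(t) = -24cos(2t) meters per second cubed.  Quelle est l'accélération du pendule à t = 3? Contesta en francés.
Nous devons dériver notre équation de la position x(t) = -5·t^4 - 3·t^3 + 5·t^2 - 5·t - 5 2 fois. La dérivée de la position donne la vitesse: v(t) = -20·t^3 - 9·t^2 + 10·t - 5. La dérivée de la vitesse donne l'accélération: a(t) = -60·t^2 - 18·t + 10. En utilisant a(t) = -60·t^2 - 18·t + 10 et en substituant t = 3, nous trouvons a = -584.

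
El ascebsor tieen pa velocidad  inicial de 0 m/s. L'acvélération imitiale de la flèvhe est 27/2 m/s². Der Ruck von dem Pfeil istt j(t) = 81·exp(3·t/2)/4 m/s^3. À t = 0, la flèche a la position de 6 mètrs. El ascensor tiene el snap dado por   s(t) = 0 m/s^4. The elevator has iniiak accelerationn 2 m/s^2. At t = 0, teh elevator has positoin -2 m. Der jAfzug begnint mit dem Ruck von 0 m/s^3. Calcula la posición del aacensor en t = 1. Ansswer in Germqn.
Um dies zu lösen, müssen wir 4 Integrale unserer Gleichung für den Snap s(t) = 0 finden. Die Stammfunktion von dem Snap, mit j(0) = 0, ergibt den Ruck: j(t) = 0. Durch Integration von dem Ruck und Verwendung der Anfangsbedingung a(0) = 2, erhalten wir a(t) = 2. Mit ∫a(t)dt und Anwendung von v(0) = 0, finden wir v(t) = 2·t. Die Stammfunktion von der Geschwindigkeit, mit x(0) = -2, ergibt die Position: x(t) = t^2 - 2. Wir haben die Position x(t) = t^2 - 2. Durch Einsetzen von t = 1: x(1) = -1.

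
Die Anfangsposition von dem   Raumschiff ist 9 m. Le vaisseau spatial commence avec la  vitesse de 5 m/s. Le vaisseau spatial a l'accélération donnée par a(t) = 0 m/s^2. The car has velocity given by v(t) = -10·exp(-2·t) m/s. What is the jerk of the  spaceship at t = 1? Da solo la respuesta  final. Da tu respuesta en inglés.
j(1) = 0.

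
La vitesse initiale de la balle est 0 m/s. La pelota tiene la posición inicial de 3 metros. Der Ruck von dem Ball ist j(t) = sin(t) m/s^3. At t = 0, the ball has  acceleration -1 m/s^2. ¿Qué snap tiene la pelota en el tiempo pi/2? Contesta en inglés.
Starting from jerk j(t) = sin(t), we take 1 derivative. Differentiating jerk, we get snap: s(t) = cos(t). Using s(t) = cos(t) and substituting t = pi/2, we find s = 0.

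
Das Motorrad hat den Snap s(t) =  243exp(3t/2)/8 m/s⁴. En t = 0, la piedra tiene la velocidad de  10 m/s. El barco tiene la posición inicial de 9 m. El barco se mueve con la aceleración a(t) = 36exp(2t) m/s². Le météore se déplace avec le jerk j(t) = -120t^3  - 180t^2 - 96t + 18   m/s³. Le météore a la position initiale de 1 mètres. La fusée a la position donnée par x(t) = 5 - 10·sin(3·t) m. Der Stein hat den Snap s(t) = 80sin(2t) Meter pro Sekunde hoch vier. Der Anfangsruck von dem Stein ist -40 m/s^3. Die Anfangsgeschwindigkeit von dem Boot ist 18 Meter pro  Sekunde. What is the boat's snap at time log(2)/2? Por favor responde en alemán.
Um dies zu lösen, müssen wir 2 Ableitungen unserer Gleichung für die Beschleunigung a(t) = 36·exp(2·t) nehmen. Mit d/dt von a(t) finden wir j(t) = 72·exp(2·t). Die Ableitung von dem Ruck ergibt den Snap: s(t) = 144·exp(2·t). Aus der Gleichung für den Snap s(t) = 144·exp(2·t), setzen wir t = log(2)/2 ein und erhalten s = 288.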